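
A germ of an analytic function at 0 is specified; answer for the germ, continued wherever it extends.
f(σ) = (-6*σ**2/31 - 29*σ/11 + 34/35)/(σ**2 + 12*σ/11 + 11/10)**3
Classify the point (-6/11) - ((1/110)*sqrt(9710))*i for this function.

The denominator factor σ**2 + 12*σ/11 + 11/10 vanishes at (-6/11) - ((1/110)*sqrt(9710))*i and appears to the power 3; the numerator there equals (65831/26257) + ((827/37510)*sqrt(9710))*i, nonzero, and no other factor vanishes.
Hence a pole whose order is the multiplicity, 3.

The point is a pole of order 3.


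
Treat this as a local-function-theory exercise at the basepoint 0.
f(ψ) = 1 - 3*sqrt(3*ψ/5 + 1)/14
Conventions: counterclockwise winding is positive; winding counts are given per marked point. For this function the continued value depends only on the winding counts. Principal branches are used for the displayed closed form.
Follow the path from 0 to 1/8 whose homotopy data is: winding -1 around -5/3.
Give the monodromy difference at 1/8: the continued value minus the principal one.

The rational part is single-valued and drops out of the difference; each branch term changes only by its own monodromy.
(-3/14)*sqrt(1 - ψ/(-5/3)): winding -1 is odd, the square root flips sign, contributing -2*(-3/14)*sqrt(1 - (1/8)/(-5/3)) = -2*(-3/14)*sqrt(43/40) = (3/140)*sqrt(430).
Summing the contributions at ψ = 1/8 gives (3/140)*sqrt(430).

Continued minus principal equals (3/140)*sqrt(430).


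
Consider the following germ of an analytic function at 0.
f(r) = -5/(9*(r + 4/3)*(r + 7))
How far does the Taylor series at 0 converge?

Denominator factor (r + 7): pole of order 1 at -7, modulus 7.
Denominator factor (r + 4/3): pole of order 1 at -4/3, modulus 4/3.
The radius of convergence is the smallest modulus among the singular points: 4/3.

The radius of convergence is 4/3.


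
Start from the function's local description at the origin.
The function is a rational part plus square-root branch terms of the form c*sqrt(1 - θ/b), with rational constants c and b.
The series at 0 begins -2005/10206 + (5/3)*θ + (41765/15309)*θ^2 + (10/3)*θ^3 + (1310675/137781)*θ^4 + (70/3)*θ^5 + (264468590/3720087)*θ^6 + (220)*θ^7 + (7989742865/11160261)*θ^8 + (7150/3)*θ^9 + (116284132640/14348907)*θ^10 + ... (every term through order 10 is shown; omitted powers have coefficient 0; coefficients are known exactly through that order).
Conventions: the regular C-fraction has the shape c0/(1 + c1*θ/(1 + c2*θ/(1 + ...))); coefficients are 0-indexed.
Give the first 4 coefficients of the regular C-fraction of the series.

Taylor coefficients (read off): a_0 = -2005/10206, a_1 = 5/3, a_2 = 41765/15309, a_3 = 10/3.
c0 = a_0 = -2005/10206. Peel one level at a time: if S = 1 + c*θ/S' with S'(0) = 1, then c is the θ-coefficient of S and S' = c*θ/(S - 1).
S_1 = c0/f = 1 + (3402/401)*θ + (41419918/482403)*θ^2 + ...; c1 = 3402/401.
S_2 = c1*θ/(S_1 - 1) = 1 + (-20709959/2046303)*θ + (17691391/26040609)*θ^2 + ...; c2 = -20709959/2046303.
S_3 = c2*θ/(S_2 - 1) = 1 + (7094247791/105682920777)*θ + ...; c3 = 7094247791/105682920777.

The regular C-fraction coefficients are [-2005/10206, 3402/401, -20709959/2046303, 7094247791/105682920777].


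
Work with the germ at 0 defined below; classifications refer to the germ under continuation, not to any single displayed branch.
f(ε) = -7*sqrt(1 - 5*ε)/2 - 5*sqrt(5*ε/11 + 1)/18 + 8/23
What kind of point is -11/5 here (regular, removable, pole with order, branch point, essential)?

The term (-5/18)*sqrt(1 - ε/(-11/5)) has argument 1 - -11/5/(-11/5) = 0 at -11/5: a square-root (algebraic, two-sheeted) branch point; the remaining terms are analytic or single-valued there.

The point is an algebraic (square-root) branch point.


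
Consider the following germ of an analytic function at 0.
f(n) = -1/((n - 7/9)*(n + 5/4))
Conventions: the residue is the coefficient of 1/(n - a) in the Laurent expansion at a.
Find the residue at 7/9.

At the order-1 pole 7/9 set g(n) = (n - (7/9))*f(n) = -1/(n + 5/4).
Simple pole: residue = g(a) at a = 7/9, which is -36/73.

The residue is -36/73.


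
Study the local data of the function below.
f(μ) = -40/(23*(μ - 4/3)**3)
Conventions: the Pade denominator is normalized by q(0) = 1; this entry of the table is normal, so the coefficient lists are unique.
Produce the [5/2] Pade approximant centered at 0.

Taylor coefficients needed (expand at 0): a_0 = 135/184, a_1 = 1215/736, a_2 = 3645/1472, a_3 = 18225/5888, a_4 = 164025/47104, a_5 = 688905/188416, a_6 = 688905/188416, a_7 = 2657205/753664.
Write the denominator as Q(μ) = 1 + q1*μ + q2*μ^2. Requiring Q*f - P = O(μ^8) with deg P <= 5 kills the coefficients of μ^6..μ^7 in Q*f:
  μ^6: a_6 + q1*a_5 + q2*a_4 = 0, i.e. 688905/188416 + (688905/188416)*q1 + (164025/47104)*q2 = 0.
  μ^7: a_7 + q1*a_6 + q2*a_5 = 0, i.e. 2657205/753664 + (688905/188416)*q1 + (688905/188416)*q2 = 0.
Solving this linear system: q1 = -12/7, q2 = 3/4.
The numerator is Q*f truncated at degree 5: P0 = a_0 = 135/184; P1 = a_1 + q1*a_0 = 2025/5152; P2 = a_2 + q1*a_1 + q2*a_0 = 2025/10304; P3 = a_3 + q1*a_2 + q2*a_1 = 3645/41216; P4 = a_4 + q1*a_3 + q2*a_2 = 10935/329728; P5 = a_5 + q1*a_4 + q2*a_3 = 10935/1318912.

The Pade approximant has numerator coefficients [135/184, 2025/5152, 2025/10304, 3645/41216, 10935/329728, 10935/1318912]; denominator coefficients [1, -12/7, 3/4].


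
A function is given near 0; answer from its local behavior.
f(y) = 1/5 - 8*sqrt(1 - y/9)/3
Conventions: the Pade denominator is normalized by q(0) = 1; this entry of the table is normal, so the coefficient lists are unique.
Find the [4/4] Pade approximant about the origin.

Taylor coefficients needed (expand at 0): a_0 = -37/15, a_1 = 4/27, a_2 = 1/243, a_3 = 1/4374, a_4 = 5/314928, a_5 = 7/5668704, a_6 = 7/68024448, a_7 = 11/1224440064, a_8 = 143/176319369216.
Write the denominator as Q(y) = 1 + q1*y + q2*y^2 + q3*y^3 + q4*y^4. Requiring Q*f - P = O(y^9) with deg P <= 4 kills the coefficients of y^5..y^8 in Q*f:
  y^5: a_5 + q1*a_4 + q2*a_3 + q3*a_2 + q4*a_1 = 0, i.e. 7/5668704 + (5/314928)*q1 + (1/4374)*q2 + (1/243)*q3 + (4/27)*q4 = 0.
  y^6: a_6 + q1*a_5 + q2*a_4 + q3*a_3 + q4*a_2 = 0, i.e. 7/68024448 + (7/5668704)*q1 + (5/314928)*q2 + (1/4374)*q3 + (1/243)*q4 = 0.
  y^7: a_7 + q1*a_6 + q2*a_5 + q3*a_4 + q4*a_3 = 0, i.e. 11/1224440064 + (7/68024448)*q1 + (7/5668704)*q2 + (5/314928)*q3 + (1/4374)*q4 = 0.
  y^8: a_8 + q1*a_7 + q2*a_6 + q3*a_5 + q4*a_4 = 0, i.e. 143/176319369216 + (11/1224440064)*q1 + (7/68024448)*q2 + (7/5668704)*q3 + (5/314928)*q4 = 0.
Solving this linear system: q1 = -7/36, q2 = 5/432, q3 = -5/23328, q4 = 1/1679616.
The numerator is Q*f truncated at degree 4: P0 = a_0 = -37/15; P1 = a_1 + q1*a_0 = 113/180; P2 = a_2 + q1*a_1 + q2*a_0 = -23/432; P3 = a_3 + q1*a_2 + q2*a_1 + q3*a_0 = 13/7776; P4 = a_4 + q1*a_3 + q2*a_2 + q3*a_1 + q4*a_0 = -119/8398080.

The Pade approximant has numerator coefficients [-37/15, 113/180, -23/432, 13/7776, -119/8398080]; denominator coefficients [1, -7/36, 5/432, -5/23328, 1/1679616].


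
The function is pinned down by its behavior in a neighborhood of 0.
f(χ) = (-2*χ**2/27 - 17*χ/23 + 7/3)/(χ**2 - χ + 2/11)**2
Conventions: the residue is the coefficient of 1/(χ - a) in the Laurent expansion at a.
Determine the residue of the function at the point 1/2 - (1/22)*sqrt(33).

The residue is (26645/5589)*sqrt(33).

The factor χ**2 - χ + 2/11 splits as (χ - a)(χ - a') with a = 1/2 - (1/22)*sqrt(33), a' = 1/2 + (1/22)*sqrt(33). At the order-2 pole a set g(χ) = (χ - a)^2*f(χ) = [-2*χ**2/27 - 17*χ/23 + 7/3] / (χ - a')^2.
Order-2 pole: residue = g'(a); g'(1/2 - (1/22)*sqrt(33)) = (26645/5589)*sqrt(33), so the residue is (26645/5589)*sqrt(33).


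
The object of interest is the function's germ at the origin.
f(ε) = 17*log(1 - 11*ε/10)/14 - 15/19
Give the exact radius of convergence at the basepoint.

The radius of convergence is 10/11.

Branch term (17/14)*log(1 - ε/(10/11)): its argument vanishes at ε = 10/11, a logarithmic branch point, modulus 10/11.
The radius of convergence is the smallest modulus among the singular points: 10/11.


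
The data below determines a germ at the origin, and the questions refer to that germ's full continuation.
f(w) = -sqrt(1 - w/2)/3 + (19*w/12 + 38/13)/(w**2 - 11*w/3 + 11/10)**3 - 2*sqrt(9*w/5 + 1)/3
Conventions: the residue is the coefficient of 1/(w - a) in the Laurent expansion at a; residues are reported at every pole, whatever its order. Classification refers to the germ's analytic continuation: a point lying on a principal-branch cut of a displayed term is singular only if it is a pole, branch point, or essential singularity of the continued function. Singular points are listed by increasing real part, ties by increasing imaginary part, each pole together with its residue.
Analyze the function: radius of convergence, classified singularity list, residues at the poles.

Radius of convergence at 0: 11/6 - (1/30)*sqrt(2035).
At -5/9: an algebraic (square-root) branch point.
At 11/6 - (1/30)*sqrt(2035): a pole of order 3; residue -(11042325/3505795436)*sqrt(2035).
At 2: an algebraic (square-root) branch point.
At 11/6 + (1/30)*sqrt(2035): a pole of order 3; residue (11042325/3505795436)*sqrt(2035).

Denominator factor (w**2 - 11*w/3 + 11/10)^3: discriminant 407/45, real irrational roots 11/6 + (1/30)*sqrt(2035) and 11/6 - (1/30)*sqrt(2035); poles of order 3, moduli 11/6 + (1/30)*sqrt(2035) and 11/6 - (1/30)*sqrt(2035).
Branch term (-1/3)*sqrt(1 - w/(2)): its argument vanishes at w = 2, a square-root branch point, modulus 2.
Branch term (-2/3)*sqrt(1 - w/(-5/9)): its argument vanishes at w = -5/9, a square-root branch point, modulus 5/9.
The radius of convergence is the smallest modulus among the singular points: 11/6 - (1/30)*sqrt(2035).
The branch terms are analytic at 11/6 - (1/30)*sqrt(2035) and contribute nothing to the residue; only the rational part matters.
The factor w**2 - 11*w/3 + 11/10 splits as (w - a)(w - a') with a = 11/6 - (1/30)*sqrt(2035), a' = 11/6 + (1/30)*sqrt(2035). At the order-3 pole a set g(w) = (w - a)^3*(rational part) = [19*w/12 + 38/13] / (w - a')^3.
Order-3 pole: residue = g''(a)/2; g''(11/6 - (1/30)*sqrt(2035)) = -(11042325/1752897718)*sqrt(2035), so the residue is -(11042325/3505795436)*sqrt(2035).
The branch terms are analytic at 11/6 + (1/30)*sqrt(2035) and contribute nothing to the residue; only the rational part matters.
The factor w**2 - 11*w/3 + 11/10 splits as (w - a)(w - a') with a = 11/6 + (1/30)*sqrt(2035), a' = 11/6 - (1/30)*sqrt(2035). At the order-3 pole a set g(w) = (w - a)^3*(rational part) = [19*w/12 + 38/13] / (w - a')^3.
Order-3 pole: residue = g''(a)/2; g''(11/6 + (1/30)*sqrt(2035)) = (11042325/1752897718)*sqrt(2035), so the residue is (11042325/3505795436)*sqrt(2035).
List the singular points by increasing real part (a conjugate pair: the negative imaginary part first).


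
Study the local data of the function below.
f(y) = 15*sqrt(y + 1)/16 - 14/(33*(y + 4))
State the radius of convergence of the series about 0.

Denominator factor (y + 4): pole of order 1 at -4, modulus 4.
Branch term (15/16)*sqrt(1 - y/(-1)): its argument vanishes at y = -1, a square-root branch point, modulus 1.
The radius of convergence is the smallest modulus among the singular points: 1.

The radius of convergence is 1.


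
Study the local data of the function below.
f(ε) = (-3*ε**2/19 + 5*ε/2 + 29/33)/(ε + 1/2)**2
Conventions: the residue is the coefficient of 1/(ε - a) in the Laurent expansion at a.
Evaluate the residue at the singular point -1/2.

The residue is 101/38.

At the order-2 pole -1/2 set g(ε) = (ε - (-1/2))^2*f(ε) = -3*ε**2/19 + 5*ε/2 + 29/33.
Order-2 pole: residue = g'(a); g'(-1/2) = 101/38, so the residue is 101/38.


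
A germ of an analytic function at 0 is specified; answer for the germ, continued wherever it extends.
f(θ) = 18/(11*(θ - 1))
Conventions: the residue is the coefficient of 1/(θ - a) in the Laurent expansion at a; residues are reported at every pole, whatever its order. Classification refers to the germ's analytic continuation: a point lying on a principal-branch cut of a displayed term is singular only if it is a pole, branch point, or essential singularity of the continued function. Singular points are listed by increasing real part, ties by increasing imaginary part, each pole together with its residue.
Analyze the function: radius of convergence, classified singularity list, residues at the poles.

Radius of convergence at 0: 1.
At 1: a pole of order 1; residue 18/11.

Denominator factor (θ - 1): pole of order 1 at 1, modulus 1.
The radius of convergence is the smallest modulus among the singular points: 1.
At the order-1 pole 1 set g(θ) = (θ - (1))*f(θ) = 18/11.
Simple pole: residue = g(a) at a = 1, which is 18/11.


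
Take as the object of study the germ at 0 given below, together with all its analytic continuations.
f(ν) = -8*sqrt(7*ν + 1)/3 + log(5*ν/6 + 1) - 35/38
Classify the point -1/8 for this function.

The point is a regular point.

There is no denominator, hence no pole anywhere.
Branch term sqrt(1 - ν/(-1/7)): argument at -1/8 is 1/8, nonzero, so -1/8 is not its branch point (a point on a principal cut is still regular for the continued germ).
Branch term log(1 - ν/(-6/5)): argument at -1/8 is 43/48, nonzero, so -1/8 is not its branch point (a point on a principal cut is still regular for the continued germ).
So the germ continues analytically to -1/8.


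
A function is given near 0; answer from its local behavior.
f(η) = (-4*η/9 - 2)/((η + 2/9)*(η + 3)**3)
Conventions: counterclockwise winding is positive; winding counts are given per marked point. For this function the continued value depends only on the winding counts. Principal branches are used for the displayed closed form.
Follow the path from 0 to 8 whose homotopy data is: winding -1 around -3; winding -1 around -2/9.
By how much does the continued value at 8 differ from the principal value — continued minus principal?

The function is rational, hence single-valued: continuing it around any pole returns the same value, so the difference is 0.

Continued minus principal equals 0.


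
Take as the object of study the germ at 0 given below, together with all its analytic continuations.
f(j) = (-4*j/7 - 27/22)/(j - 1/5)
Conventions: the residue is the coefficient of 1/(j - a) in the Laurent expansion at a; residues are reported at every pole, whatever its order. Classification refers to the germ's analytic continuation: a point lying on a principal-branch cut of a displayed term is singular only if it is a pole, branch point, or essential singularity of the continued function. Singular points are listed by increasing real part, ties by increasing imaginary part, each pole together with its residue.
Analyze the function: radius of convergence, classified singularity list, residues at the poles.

Radius of convergence at 0: 1/5.
At 1/5: a pole of order 1; residue -1033/770.

Denominator factor (j - 1/5): pole of order 1 at 1/5, modulus 1/5.
The radius of convergence is the smallest modulus among the singular points: 1/5.
At the order-1 pole 1/5 set g(j) = (j - (1/5))*f(j) = -4*j/7 - 27/22.
Simple pole: residue = g(a) at a = 1/5, which is -1033/770.


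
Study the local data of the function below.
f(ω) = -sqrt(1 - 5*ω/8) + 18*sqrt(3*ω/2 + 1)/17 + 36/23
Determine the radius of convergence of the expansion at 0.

Branch term (-1)*sqrt(1 - ω/(8/5)): its argument vanishes at ω = 8/5, a square-root branch point, modulus 8/5.
Branch term (18/17)*sqrt(1 - ω/(-2/3)): its argument vanishes at ω = -2/3, a square-root branch point, modulus 2/3.
The radius of convergence is the smallest modulus among the singular points: 2/3.

The radius of convergence is 2/3.


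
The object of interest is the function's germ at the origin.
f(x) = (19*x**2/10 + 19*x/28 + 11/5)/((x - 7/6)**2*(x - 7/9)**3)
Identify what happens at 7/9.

The point is a pole of order 3.

The denominator factor x - 7/9 vanishes at 7/9 and appears to the power 3; the numerator there equals 6281/1620, nonzero, and no other factor vanishes.
Hence a pole whose order is the multiplicity, 3.


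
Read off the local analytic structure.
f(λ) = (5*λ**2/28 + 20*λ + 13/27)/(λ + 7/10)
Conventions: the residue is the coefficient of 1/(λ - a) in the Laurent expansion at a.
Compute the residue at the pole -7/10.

At the order-1 pole -7/10 set g(λ) = (λ - (-7/10))*f(λ) = 5*λ**2/28 + 20*λ + 13/27.
Simple pole: residue = g(a) at a = -7/10, which is -29011/2160.

The residue is -29011/2160.


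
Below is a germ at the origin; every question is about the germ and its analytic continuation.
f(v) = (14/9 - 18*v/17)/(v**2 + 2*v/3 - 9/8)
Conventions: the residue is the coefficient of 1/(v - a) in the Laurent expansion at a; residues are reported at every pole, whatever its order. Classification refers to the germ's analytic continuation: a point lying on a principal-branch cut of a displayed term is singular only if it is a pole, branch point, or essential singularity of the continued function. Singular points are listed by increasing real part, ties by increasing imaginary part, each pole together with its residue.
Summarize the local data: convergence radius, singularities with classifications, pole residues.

Radius of convergence at 0: -1/3 + (1/12)*sqrt(178).
At -1/3 - (1/12)*sqrt(178): a pole of order 1; residue -9/17 - (292/4539)*sqrt(178).
At -1/3 + (1/12)*sqrt(178): a pole of order 1; residue -9/17 + (292/4539)*sqrt(178).

Denominator factor (v**2 + 2*v/3 - 9/8): discriminant 89/18, real irrational roots -1/3 + (1/12)*sqrt(178) and -1/3 - (1/12)*sqrt(178); poles of order 1, moduli -1/3 + (1/12)*sqrt(178) and 1/3 + (1/12)*sqrt(178).
The radius of convergence is the smallest modulus among the singular points: -1/3 + (1/12)*sqrt(178).
The factor v**2 + 2*v/3 - 9/8 splits as (v - a)(v - a') with a = -1/3 - (1/12)*sqrt(178), a' = -1/3 + (1/12)*sqrt(178). At the order-1 pole a set g(v) = (v - a)*f(v) = [14/9 - 18*v/17] / (v - a').
Simple pole: residue = g(a) at a = -1/3 - (1/12)*sqrt(178), which is -9/17 - (292/4539)*sqrt(178).
The factor v**2 + 2*v/3 - 9/8 splits as (v - a)(v - a') with a = -1/3 + (1/12)*sqrt(178), a' = -1/3 - (1/12)*sqrt(178). At the order-1 pole a set g(v) = (v - a)*f(v) = [14/9 - 18*v/17] / (v - a').
Simple pole: residue = g(a) at a = -1/3 + (1/12)*sqrt(178), which is -9/17 + (292/4539)*sqrt(178).
List the singular points by increasing real part (a conjugate pair: the negative imaginary part first).


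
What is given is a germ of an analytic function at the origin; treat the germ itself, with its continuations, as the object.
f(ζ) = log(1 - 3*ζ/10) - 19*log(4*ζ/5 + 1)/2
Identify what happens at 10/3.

The term (1)*log(1 - ζ/(10/3)) has argument 1 - 10/3/(10/3) = 0 at 10/3: a logarithmic (infinitely-sheeted) branch point; the remaining terms are analytic or single-valued there.

The point is a logarithmic branch point.


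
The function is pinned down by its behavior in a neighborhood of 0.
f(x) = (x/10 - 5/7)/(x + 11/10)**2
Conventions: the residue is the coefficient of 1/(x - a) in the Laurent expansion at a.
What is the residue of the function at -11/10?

The residue is 1/10.

At the order-2 pole -11/10 set g(x) = (x - (-11/10))^2*f(x) = x/10 - 5/7.
Order-2 pole: residue = g'(a); g'(-11/10) = 1/10, so the residue is 1/10.


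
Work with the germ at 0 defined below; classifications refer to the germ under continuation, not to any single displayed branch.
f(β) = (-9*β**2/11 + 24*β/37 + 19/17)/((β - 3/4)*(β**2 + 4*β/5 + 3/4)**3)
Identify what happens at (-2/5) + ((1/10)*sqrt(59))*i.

The point is a pole of order 3.

The denominator factor β**2 + 4*β/5 + 3/4 vanishes at (-2/5) + ((1/10)*sqrt(59))*i and appears to the power 3; the numerator there equals (837203/691900) + ((1326/10175)*sqrt(59))*i, nonzero, and no other factor vanishes.
Hence a pole whose order is the multiplicity, 3.


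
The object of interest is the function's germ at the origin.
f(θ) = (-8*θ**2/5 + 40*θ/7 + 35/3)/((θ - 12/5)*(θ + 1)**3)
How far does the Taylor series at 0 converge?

Denominator factor (θ + 1)^3: pole of order 3 at -1, modulus 1.
Denominator factor (θ - 12/5): pole of order 1 at 12/5, modulus 12/5.
The radius of convergence is the smallest modulus among the singular points: 1.

The radius of convergence is 1.


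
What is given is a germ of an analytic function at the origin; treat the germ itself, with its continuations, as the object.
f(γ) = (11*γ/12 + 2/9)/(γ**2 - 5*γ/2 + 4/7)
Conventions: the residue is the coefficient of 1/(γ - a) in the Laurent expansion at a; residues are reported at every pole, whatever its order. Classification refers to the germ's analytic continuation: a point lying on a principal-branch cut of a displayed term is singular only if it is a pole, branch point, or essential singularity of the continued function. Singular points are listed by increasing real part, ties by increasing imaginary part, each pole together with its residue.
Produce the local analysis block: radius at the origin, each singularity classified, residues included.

Radius of convergence at 0: 5/4 - (1/28)*sqrt(777).
At 5/4 - (1/28)*sqrt(777): a pole of order 1; residue 11/24 - (197/7992)*sqrt(777).
At 5/4 + (1/28)*sqrt(777): a pole of order 1; residue 11/24 + (197/7992)*sqrt(777).

Denominator factor (γ**2 - 5*γ/2 + 4/7): discriminant 111/28, real irrational roots 5/4 + (1/28)*sqrt(777) and 5/4 - (1/28)*sqrt(777); poles of order 1, moduli 5/4 + (1/28)*sqrt(777) and 5/4 - (1/28)*sqrt(777).
The radius of convergence is the smallest modulus among the singular points: 5/4 - (1/28)*sqrt(777).
The factor γ**2 - 5*γ/2 + 4/7 splits as (γ - a)(γ - a') with a = 5/4 - (1/28)*sqrt(777), a' = 5/4 + (1/28)*sqrt(777). At the order-1 pole a set g(γ) = (γ - a)*f(γ) = [11*γ/12 + 2/9] / (γ - a').
Simple pole: residue = g(a) at a = 5/4 - (1/28)*sqrt(777), which is 11/24 - (197/7992)*sqrt(777).
The factor γ**2 - 5*γ/2 + 4/7 splits as (γ - a)(γ - a') with a = 5/4 + (1/28)*sqrt(777), a' = 5/4 - (1/28)*sqrt(777). At the order-1 pole a set g(γ) = (γ - a)*f(γ) = [11*γ/12 + 2/9] / (γ - a').
Simple pole: residue = g(a) at a = 5/4 + (1/28)*sqrt(777), which is 11/24 + (197/7992)*sqrt(777).
List the singular points by increasing real part (a conjugate pair: the negative imaginary part first).


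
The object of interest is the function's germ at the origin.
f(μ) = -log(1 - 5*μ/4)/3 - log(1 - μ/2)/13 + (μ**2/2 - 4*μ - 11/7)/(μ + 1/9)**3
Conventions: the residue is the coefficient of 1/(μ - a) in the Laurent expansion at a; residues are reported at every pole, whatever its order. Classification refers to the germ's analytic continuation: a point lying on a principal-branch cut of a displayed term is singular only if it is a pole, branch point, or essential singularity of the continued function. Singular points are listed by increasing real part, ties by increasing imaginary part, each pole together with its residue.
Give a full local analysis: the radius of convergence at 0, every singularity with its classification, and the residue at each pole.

Denominator factor (μ + 1/9)^3: pole of order 3 at -1/9, modulus 1/9.
Branch term (-1/3)*log(1 - μ/(4/5)): its argument vanishes at μ = 4/5, a logarithmic branch point, modulus 4/5.
Branch term (-1/13)*log(1 - μ/(2)): its argument vanishes at μ = 2, a logarithmic branch point, modulus 2.
The radius of convergence is the smallest modulus among the singular points: 1/9.
The branch terms are analytic at -1/9 and contribute nothing to the residue; only the rational part matters.
At the order-3 pole -1/9 set g(μ) = (μ - (-1/9))^3*(rational part) = μ**2/2 - 4*μ - 11/7.
Order-3 pole: residue = g''(a)/2; g''(-1/9) = 1, so the residue is 1/2.
List the singular points by increasing real part (a conjugate pair: the negative imaginary part first).

Radius of convergence at 0: 1/9.
At -1/9: a pole of order 3; residue 1/2.
At 4/5: a logarithmic branch point.
At 2: a logarithmic branch point.


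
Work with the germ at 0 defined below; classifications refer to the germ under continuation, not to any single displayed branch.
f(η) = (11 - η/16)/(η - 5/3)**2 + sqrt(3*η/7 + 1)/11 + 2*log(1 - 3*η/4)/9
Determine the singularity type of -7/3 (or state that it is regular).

The point is an algebraic (square-root) branch point.

The term (1/11)*sqrt(1 - η/(-7/3)) has argument 1 - -7/3/(-7/3) = 0 at -7/3: a square-root (algebraic, two-sheeted) branch point; the remaining terms are analytic or single-valued there.


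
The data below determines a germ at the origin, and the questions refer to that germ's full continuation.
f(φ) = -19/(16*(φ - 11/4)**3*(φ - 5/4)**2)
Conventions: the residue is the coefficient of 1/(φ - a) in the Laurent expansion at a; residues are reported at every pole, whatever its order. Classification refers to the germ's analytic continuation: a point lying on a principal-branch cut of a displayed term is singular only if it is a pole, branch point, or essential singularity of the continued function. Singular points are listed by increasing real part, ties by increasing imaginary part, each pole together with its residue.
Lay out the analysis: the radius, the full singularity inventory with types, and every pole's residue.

Radius of convergence at 0: 5/4.
At 5/4: a pole of order 2; residue 19/27.
At 11/4: a pole of order 3; residue -19/27.

Denominator factor (φ - 11/4)^3: pole of order 3 at 11/4, modulus 11/4.
Denominator factor (φ - 5/4)^2: pole of order 2 at 5/4, modulus 5/4.
The radius of convergence is the smallest modulus among the singular points: 5/4.
At the order-2 pole 5/4 set g(φ) = (φ - (5/4))^2*f(φ) = -19/(16*(φ - 11/4)**3).
Order-2 pole: residue = g'(a); g'(5/4) = 19/27, so the residue is 19/27.
At the order-3 pole 11/4 set g(φ) = (φ - (11/4))^3*f(φ) = -19/(16*(φ - 5/4)**2).
Order-3 pole: residue = g''(a)/2; g''(11/4) = -38/27, so the residue is -19/27.
List the singular points by increasing real part (a conjugate pair: the negative imaginary part first).


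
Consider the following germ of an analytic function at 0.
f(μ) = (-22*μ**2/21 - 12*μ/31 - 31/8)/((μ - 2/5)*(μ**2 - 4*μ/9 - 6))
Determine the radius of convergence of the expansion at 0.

Denominator factor (μ - 2/5): pole of order 1 at 2/5, modulus 2/5.
Denominator factor (μ**2 - 4*μ/9 - 6): discriminant 1960/81, real irrational roots 2/9 + (7/9)*sqrt(10) and 2/9 - (7/9)*sqrt(10); poles of order 1, moduli 2/9 + (7/9)*sqrt(10) and -2/9 + (7/9)*sqrt(10).
The radius of convergence is the smallest modulus among the singular points: 2/5.

The radius of convergence is 2/5.


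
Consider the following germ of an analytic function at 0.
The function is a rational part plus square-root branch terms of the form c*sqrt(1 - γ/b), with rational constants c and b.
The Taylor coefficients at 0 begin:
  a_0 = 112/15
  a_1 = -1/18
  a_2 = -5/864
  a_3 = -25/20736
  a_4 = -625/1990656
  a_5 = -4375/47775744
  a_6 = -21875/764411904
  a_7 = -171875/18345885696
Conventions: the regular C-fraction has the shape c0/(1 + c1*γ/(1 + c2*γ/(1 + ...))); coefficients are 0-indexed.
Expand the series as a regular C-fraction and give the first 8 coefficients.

Taylor coefficients (read off): a_0 = 112/15, a_1 = -1/18, a_2 = -5/864, a_3 = -25/20736, a_4 = -625/1990656, a_5 = -4375/47775744, a_6 = -21875/764411904, a_7 = -171875/18345885696.
c0 = a_0 = 112/15. Peel one level at a time: if S = 1 + c*γ/S' with S'(0) = 1, then c is the γ-coefficient of S and S' = c*γ/(S - 1).
S_1 = c0/f = 1 + (5/672)*γ + (125/150528)*γ^2 + ...; c1 = 5/672.
S_2 = c1*γ/(S_1 - 1) = 1 + (-25/224)*γ + (-25/2304)*γ^2 + ...; c2 = -25/224.
S_3 = c2*γ/(S_2 - 1) = 1 + (-7/72)*γ + (-7/648)*γ^2 + ...; c3 = -7/72.
S_4 = c3*γ/(S_3 - 1) = 1 + (-1/9)*γ + (-25/2304)*γ^2 + ...; c4 = -1/9.
S_5 = c4*γ/(S_4 - 1) = 1 + (-25/256)*γ + (-2125/196608)*γ^2 + ...; c5 = -25/256.
S_6 = c5*γ/(S_5 - 1) = 1 + (-85/768)*γ + (-25/2304)*γ^2 + ...; c6 = -85/768.
S_7 = c6*γ/(S_6 - 1) = 1 + (-5/51)*γ + ...; c7 = -5/51.

The regular C-fraction coefficients are [112/15, 5/672, -25/224, -7/72, -1/9, -25/256, -85/768, -5/51].


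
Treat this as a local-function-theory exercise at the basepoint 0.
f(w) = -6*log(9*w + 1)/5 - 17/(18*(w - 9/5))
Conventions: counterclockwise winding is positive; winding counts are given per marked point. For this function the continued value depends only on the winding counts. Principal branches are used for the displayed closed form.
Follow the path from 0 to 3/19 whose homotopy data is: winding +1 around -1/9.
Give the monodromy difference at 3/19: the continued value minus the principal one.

Continued minus principal equals -(12/5)*pi*i.

The rational part is single-valued and drops out of the difference; each branch term changes only by its own monodromy.
(-6/5)*log(1 - w/(-1/9)): each positive loop around -1/9 adds 2*pi*i to the log, so winding +1 contributes (-6/5)*(1)*2*pi*i = -(12/5)*pi*i.
Summing the contributions at w = 3/19 gives -(12/5)*pi*i.


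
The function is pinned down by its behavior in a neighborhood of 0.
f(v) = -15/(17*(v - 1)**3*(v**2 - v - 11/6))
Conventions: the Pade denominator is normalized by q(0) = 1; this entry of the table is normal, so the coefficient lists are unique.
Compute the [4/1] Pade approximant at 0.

The Pade approximant has numerator coefficients [-90/187, -6139080/12050467, -10323450/12050467, -7135380/12050467, -7769070/12050467]; denominator coefficients [1, -989575/708851].

Taylor coefficients needed (expand at 0): a_0 = -90/187, a_1 = -2430/2057, a_2 = -56700/22627, a_3 = -1018080/248897, a_4 = -17399070/2737867, a_5 = -267185250/30116537.
Write the denominator as Q(v) = 1 + q1*v. Requiring Q*f - P = O(v^6) with deg P <= 4 kills the coefficients of v^5..v^5 in Q*f:
  v^5: a_5 + q1*a_4 = 0, i.e. -267185250/30116537 + (-17399070/2737867)*q1 = 0.
Solving this linear system: q1 = -989575/708851.
The numerator is Q*f truncated at degree 4: P0 = a_0 = -90/187; P1 = a_1 + q1*a_0 = -6139080/12050467; P2 = a_2 + q1*a_1 = -10323450/12050467; P3 = a_3 + q1*a_2 = -7135380/12050467; P4 = a_4 + q1*a_3 = -7769070/12050467.


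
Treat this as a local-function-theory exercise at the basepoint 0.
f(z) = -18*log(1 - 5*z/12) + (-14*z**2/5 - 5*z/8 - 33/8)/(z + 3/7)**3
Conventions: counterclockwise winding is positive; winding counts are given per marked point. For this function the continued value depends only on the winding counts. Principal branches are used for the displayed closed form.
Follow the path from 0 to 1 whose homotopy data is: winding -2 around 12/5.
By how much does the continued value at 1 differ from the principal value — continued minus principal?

Continued minus principal equals (72)*pi*i.

The rational part is single-valued and drops out of the difference; each branch term changes only by its own monodromy.
(-18)*log(1 - z/(12/5)): each positive loop around 12/5 adds 2*pi*i to the log, so winding -2 contributes (-18)*(-2)*2*pi*i = (72)*pi*i.
Summing the contributions at z = 1 gives (72)*pi*i.


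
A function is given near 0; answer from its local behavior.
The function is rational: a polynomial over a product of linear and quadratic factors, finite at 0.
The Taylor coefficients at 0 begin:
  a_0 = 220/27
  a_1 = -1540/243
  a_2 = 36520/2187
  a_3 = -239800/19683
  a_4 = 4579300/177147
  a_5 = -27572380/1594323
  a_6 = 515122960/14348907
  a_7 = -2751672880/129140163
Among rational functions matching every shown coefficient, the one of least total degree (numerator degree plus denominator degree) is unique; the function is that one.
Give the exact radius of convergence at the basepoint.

No rational of total degree below 3 reproduces all 8 coefficients; solving the [0/3] Pade equations on them gives f(η) = -20/(3*(η - 9/11)*(η + 1)**2), whose expansion matches every shown term.
Denominator factor (η + 1)^2: pole of order 2 at -1, modulus 1.
Denominator factor (η - 9/11): pole of order 1 at 9/11, modulus 9/11.
The radius of convergence is the smallest modulus among the singular points: 9/11.

The radius of convergence is 9/11.


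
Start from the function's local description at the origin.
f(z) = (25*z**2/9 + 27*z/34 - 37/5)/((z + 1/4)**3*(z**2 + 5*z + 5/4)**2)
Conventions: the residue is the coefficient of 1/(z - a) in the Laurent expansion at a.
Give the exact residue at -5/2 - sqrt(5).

The factor z**2 + 5*z + 5/4 splits as (z - a)(z - a') with a = -5/2 - sqrt(5), a' = -5/2 + sqrt(5). At the order-2 pole a set g(z) = (z - a)^2*f(z) = [(25*z**2/9 + 27*z/34 - 37/5)/(z + 1/4)**3] / (z - a')^2.
Order-2 pole: residue = g'(a); g'(-5/2 - sqrt(5)) = 2255025280/153 - (42019915192/6375)*sqrt(5), so the residue is 2255025280/153 - (42019915192/6375)*sqrt(5).

The residue is 2255025280/153 - (42019915192/6375)*sqrt(5).


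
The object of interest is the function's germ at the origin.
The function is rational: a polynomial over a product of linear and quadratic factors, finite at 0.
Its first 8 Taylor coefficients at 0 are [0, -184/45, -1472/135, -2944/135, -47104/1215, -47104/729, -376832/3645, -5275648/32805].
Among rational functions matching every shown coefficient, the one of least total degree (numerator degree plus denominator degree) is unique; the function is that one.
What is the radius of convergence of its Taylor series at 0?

The radius of convergence is 3/4.

No rational of total degree below 3 reproduces all 8 coefficients; solving the [1/2] Pade equations on them gives f(θ) = -23*θ/(10*(θ - 3/4)**2), whose expansion matches every shown term.
Denominator factor (θ - 3/4)^2: pole of order 2 at 3/4, modulus 3/4.
The radius of convergence is the smallest modulus among the singular points: 3/4.


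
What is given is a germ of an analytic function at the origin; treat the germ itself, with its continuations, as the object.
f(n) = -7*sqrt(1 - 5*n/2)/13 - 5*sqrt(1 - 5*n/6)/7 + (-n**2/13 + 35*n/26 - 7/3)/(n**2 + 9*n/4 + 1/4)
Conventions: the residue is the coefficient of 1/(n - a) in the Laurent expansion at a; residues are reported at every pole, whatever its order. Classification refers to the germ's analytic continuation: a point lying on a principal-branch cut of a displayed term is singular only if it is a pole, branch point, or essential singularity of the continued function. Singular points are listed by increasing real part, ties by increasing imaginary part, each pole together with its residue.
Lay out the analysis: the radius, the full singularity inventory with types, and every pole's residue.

Denominator factor (n**2 + 9*n/4 + 1/4): discriminant 65/16, real irrational roots -9/8 + (1/8)*sqrt(65) and -9/8 - (1/8)*sqrt(65); poles of order 1, moduli 9/8 - (1/8)*sqrt(65) and 9/8 + (1/8)*sqrt(65).
Branch term (-5/7)*sqrt(1 - n/(6/5)): its argument vanishes at n = 6/5, a square-root branch point, modulus 6/5.
Branch term (-7/13)*sqrt(1 - n/(2/5)): its argument vanishes at n = 2/5, a square-root branch point, modulus 2/5.
The radius of convergence is the smallest modulus among the singular points: 9/8 - (1/8)*sqrt(65).
The branch terms are analytic at -9/8 - (1/8)*sqrt(65) and contribute nothing to the residue; only the rational part matters.
The factor n**2 + 9*n/4 + 1/4 splits as (n - a)(n - a') with a = -9/8 - (1/8)*sqrt(65), a' = -9/8 + (1/8)*sqrt(65). At the order-1 pole a set g(n) = (n - a)*(rational part) = [-n**2/13 + 35*n/26 - 7/3] / (n - a').
Simple pole: residue = g(a) at a = -9/8 - (1/8)*sqrt(65), which is 79/104 + (5021/20280)*sqrt(65).
The branch terms are analytic at -9/8 + (1/8)*sqrt(65) and contribute nothing to the residue; only the rational part matters.
The factor n**2 + 9*n/4 + 1/4 splits as (n - a)(n - a') with a = -9/8 + (1/8)*sqrt(65), a' = -9/8 - (1/8)*sqrt(65). At the order-1 pole a set g(n) = (n - a)*(rational part) = [-n**2/13 + 35*n/26 - 7/3] / (n - a').
Simple pole: residue = g(a) at a = -9/8 + (1/8)*sqrt(65), which is 79/104 - (5021/20280)*sqrt(65).
List the singular points by increasing real part (a conjugate pair: the negative imaginary part first).

Radius of convergence at 0: 9/8 - (1/8)*sqrt(65).
At -9/8 - (1/8)*sqrt(65): a pole of order 1; residue 79/104 + (5021/20280)*sqrt(65).
At -9/8 + (1/8)*sqrt(65): a pole of order 1; residue 79/104 - (5021/20280)*sqrt(65).
At 2/5: an algebraic (square-root) branch point.
At 6/5: an algebraic (square-root) branch point.


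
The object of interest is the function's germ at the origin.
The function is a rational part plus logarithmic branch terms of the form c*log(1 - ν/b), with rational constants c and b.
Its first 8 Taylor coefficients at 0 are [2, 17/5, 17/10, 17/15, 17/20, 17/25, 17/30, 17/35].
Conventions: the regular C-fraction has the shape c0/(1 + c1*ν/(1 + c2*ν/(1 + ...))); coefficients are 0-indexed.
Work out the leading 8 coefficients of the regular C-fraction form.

Taylor coefficients (read off): a_0 = 2, a_1 = 17/5, a_2 = 17/10, a_3 = 17/15, a_4 = 17/20, a_5 = 17/25, a_6 = 17/30, a_7 = 17/35.
c0 = a_0 = 2. Peel one level at a time: if S = 1 + c*ν/S' with S'(0) = 1, then c is the ν-coefficient of S and S' = c*ν/(S - 1).
S_1 = c0/f = 1 + (-17/10)*ν + (51/25)*ν^2 + ...; c1 = -17/10.
S_2 = c1*ν/(S_1 - 1) = 1 + (6/5)*ν + (-1/12)*ν^2 + ...; c2 = 6/5.
S_3 = c2*ν/(S_2 - 1) = 1 + (5/72)*ν + (205/5184)*ν^2 + ...; c3 = 5/72.
S_4 = c3*ν/(S_3 - 1) = 1 + (-41/72)*ν + (-1/15)*ν^2 + ...; c4 = -41/72.
S_5 = c4*ν/(S_4 - 1) = 1 + (-24/205)*ν + (-1884/42025)*ν^2 + ...; c5 = -24/205.
S_6 = c5*ν/(S_5 - 1) = 1 + (-157/410)*ν + (-9/140)*ν^2 + ...; c6 = -157/410.
S_7 = c6*ν/(S_6 - 1) = 1 + (-369/2198)*ν + ...; c7 = -369/2198.

The regular C-fraction coefficients are [2, -17/10, 6/5, 5/72, -41/72, -24/205, -157/410, -369/2198].


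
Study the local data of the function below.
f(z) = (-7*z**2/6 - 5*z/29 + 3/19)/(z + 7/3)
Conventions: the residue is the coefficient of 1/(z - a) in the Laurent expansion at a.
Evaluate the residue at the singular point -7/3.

At the order-1 pole -7/3 set g(z) = (z - (-7/3))*f(z) = -7*z**2/6 - 5*z/29 + 3/19.
Simple pole: residue = g(a) at a = -7/3, which is -172325/29754.

The residue is -172325/29754.


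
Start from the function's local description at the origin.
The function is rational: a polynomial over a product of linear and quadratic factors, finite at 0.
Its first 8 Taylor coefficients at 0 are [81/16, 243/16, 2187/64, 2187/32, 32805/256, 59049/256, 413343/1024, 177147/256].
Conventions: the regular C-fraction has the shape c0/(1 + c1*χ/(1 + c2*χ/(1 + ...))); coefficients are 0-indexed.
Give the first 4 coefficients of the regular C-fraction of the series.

The regular C-fraction coefficients are [81/16, -3, 3/4, -3/4].

Taylor coefficients (read off): a_0 = 81/16, a_1 = 243/16, a_2 = 2187/64, a_3 = 2187/32.
c0 = a_0 = 81/16. Peel one level at a time: if S = 1 + c*χ/S' with S'(0) = 1, then c is the χ-coefficient of S and S' = c*χ/(S - 1).
S_1 = c0/f = 1 + (-3)*χ + (9/4)*χ^2 + ...; c1 = -3.
S_2 = c1*χ/(S_1 - 1) = 1 + (3/4)*χ + (9/16)*χ^2 + ...; c2 = 3/4.
S_3 = c2*χ/(S_2 - 1) = 1 + (-3/4)*χ + ...; c3 = -3/4.


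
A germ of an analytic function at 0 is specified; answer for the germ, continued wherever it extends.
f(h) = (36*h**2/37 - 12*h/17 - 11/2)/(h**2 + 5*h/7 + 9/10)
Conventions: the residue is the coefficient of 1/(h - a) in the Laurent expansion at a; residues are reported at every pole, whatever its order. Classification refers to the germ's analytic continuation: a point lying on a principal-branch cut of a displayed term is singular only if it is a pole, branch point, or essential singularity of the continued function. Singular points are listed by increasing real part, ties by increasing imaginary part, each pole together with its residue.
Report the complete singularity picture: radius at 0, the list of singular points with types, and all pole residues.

Radius of convergence at 0: (3/10)*sqrt(10).
At (-5/14) - ((1/70)*sqrt(3785))*i: a pole of order 1; residue (-3084/4403) - ((1810847/33330710)*sqrt(3785))*i.
At (-5/14) + ((1/70)*sqrt(3785))*i: a pole of order 1; residue (-3084/4403) + ((1810847/33330710)*sqrt(3785))*i.

Denominator factor (h**2 + 5*h/7 + 9/10): discriminant -757/245, complex-conjugate roots (-5/14) + ((1/70)*sqrt(3785))*i and (-5/14) - ((1/70)*sqrt(3785))*i; poles of order 1, moduli (3/10)*sqrt(10) and (3/10)*sqrt(10).
The radius of convergence is the smallest modulus among the singular points: (3/10)*sqrt(10).
The factor h**2 + 5*h/7 + 9/10 splits as (h - a)(h - a') with a = (-5/14) - ((1/70)*sqrt(3785))*i, a' = (-5/14) + ((1/70)*sqrt(3785))*i. At the order-1 pole a set g(h) = (h - a)*f(h) = [36*h**2/37 - 12*h/17 - 11/2] / (h - a').
Simple pole: residue = g(a) at a = (-5/14) - ((1/70)*sqrt(3785))*i, which is (-3084/4403) - ((1810847/33330710)*sqrt(3785))*i.
The factor h**2 + 5*h/7 + 9/10 splits as (h - a)(h - a') with a = (-5/14) + ((1/70)*sqrt(3785))*i, a' = (-5/14) - ((1/70)*sqrt(3785))*i. At the order-1 pole a set g(h) = (h - a)*f(h) = [36*h**2/37 - 12*h/17 - 11/2] / (h - a').
Simple pole: residue = g(a) at a = (-5/14) + ((1/70)*sqrt(3785))*i, which is (-3084/4403) + ((1810847/33330710)*sqrt(3785))*i.
List the singular points by increasing real part (a conjugate pair: the negative imaginary part first).
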